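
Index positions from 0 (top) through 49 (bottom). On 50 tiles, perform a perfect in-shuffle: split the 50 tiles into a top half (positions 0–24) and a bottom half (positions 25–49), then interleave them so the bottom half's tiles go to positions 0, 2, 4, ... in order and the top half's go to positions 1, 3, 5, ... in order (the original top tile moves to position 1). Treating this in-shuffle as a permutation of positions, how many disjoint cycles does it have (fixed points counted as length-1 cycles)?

Trace each unvisited position around until it returns:
(0 1 3 7 15 31 12 25) (2 5 11 23 47 44 38 26) (4 9 19 39 28 6 13 27) (8 17 35 20 41 32 14 29) (10 21 43 36 22 45 40 30) (16 33) (18 37 24 49 48 46 42 34)
7 cycles in total.

7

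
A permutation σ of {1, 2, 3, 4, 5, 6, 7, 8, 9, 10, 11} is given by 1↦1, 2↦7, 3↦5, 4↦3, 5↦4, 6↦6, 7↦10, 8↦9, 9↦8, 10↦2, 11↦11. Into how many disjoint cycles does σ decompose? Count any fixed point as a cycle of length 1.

6

Cycle decomposition: (1) (2 7 10) (3 5 4) (6) (8 9) (11).
6 cycles.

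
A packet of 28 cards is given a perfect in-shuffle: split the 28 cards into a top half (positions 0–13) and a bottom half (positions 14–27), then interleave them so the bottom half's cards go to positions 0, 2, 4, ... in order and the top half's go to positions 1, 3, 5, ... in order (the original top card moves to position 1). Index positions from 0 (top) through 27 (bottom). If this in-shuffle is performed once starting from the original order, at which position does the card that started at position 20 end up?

12

Track the card's position through each in-shuffle:
20 → 12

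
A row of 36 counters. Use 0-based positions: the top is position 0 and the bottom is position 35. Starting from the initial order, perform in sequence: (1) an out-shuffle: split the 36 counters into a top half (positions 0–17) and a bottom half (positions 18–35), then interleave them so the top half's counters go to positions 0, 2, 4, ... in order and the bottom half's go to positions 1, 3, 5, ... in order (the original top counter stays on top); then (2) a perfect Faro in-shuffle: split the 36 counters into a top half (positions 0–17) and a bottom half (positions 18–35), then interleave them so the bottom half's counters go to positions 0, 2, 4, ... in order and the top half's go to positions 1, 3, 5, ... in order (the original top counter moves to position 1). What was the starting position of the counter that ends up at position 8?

Undo the operations in reverse order, starting from position 8:
  undo op 2 (in-shuffle, from bottom half): 8 ← 22
  undo op 1 (out-shuffle, from top half): 22 ← 11
So the counter at position 8 came from original position 11.

11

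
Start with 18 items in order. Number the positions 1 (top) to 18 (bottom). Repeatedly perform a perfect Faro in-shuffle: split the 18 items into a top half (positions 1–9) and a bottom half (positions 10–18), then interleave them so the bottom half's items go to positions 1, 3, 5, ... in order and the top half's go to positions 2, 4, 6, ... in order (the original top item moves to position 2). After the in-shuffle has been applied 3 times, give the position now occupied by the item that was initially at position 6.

Track the item's position through each in-shuffle:
6 → 12 → 5 → 10

10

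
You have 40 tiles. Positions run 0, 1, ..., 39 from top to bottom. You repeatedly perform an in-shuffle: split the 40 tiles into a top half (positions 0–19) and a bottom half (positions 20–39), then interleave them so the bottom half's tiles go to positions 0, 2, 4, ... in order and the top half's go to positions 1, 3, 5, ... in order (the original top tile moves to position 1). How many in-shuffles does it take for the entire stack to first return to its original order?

The in-shuffle permutes the 40 positions with cycle lengths [20, 20].
Every tile is home exactly when every cycle has completed a whole number of laps, i.e. after lcm(20) = 20 in-shuffles.

20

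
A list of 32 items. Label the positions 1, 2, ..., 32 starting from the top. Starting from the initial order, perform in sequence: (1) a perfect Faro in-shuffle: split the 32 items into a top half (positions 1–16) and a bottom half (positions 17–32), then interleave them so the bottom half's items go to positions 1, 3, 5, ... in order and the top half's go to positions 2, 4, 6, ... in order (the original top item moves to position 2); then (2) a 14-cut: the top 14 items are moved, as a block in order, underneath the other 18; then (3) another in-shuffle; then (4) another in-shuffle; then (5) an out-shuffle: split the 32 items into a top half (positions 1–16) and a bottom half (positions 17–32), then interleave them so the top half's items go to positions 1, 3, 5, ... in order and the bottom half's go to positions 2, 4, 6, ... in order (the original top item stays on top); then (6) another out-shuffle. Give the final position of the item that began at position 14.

Track the item from position 14 forward through each operation:
  after op 1 (in-shuffle): 14 → 28
  after op 2 (cut 14): 28 → 14
  after op 3 (in-shuffle): 14 → 28
  after op 4 (in-shuffle): 28 → 23
  after op 5 (out-shuffle): 23 → 14
  after op 6 (out-shuffle): 14 → 27

27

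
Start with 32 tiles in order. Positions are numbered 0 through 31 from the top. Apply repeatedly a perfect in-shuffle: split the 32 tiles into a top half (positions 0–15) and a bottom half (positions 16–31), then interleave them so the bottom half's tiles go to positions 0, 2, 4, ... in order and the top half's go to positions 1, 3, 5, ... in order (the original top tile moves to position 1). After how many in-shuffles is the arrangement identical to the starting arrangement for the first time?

The in-shuffle permutes the 32 positions with cycle lengths [2, 10, 10, 10].
Every tile is home exactly when every cycle has completed a whole number of laps, i.e. after lcm(2, 10) = 10 in-shuffles.

10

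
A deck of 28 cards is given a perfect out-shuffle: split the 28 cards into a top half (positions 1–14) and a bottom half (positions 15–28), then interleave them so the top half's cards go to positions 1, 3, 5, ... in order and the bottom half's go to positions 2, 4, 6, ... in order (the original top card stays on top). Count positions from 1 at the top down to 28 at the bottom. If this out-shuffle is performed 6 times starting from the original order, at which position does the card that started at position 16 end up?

16

Track the card's position through each out-shuffle:
16 → 4 → 7 → 13 → 25 → 22 → 16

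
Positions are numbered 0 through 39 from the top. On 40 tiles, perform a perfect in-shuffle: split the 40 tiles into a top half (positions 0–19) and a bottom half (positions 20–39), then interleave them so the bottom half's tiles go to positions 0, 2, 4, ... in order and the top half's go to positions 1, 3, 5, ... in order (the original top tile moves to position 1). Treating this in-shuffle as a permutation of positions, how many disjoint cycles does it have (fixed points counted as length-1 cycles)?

2

Trace each unvisited position around until it returns:
(0 1 3 7 15 31 ... len 20) (2 5 11 23 6 13 ... len 20)
2 cycles in total.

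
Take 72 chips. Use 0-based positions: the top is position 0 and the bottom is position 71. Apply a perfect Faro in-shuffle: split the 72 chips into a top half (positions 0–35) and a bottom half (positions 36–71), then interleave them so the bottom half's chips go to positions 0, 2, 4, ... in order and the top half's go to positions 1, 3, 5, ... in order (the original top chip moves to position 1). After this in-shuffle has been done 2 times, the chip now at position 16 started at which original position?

Work backwards from position 16, undoing one in-shuffle at a time:
16 ← 44 ← 58
So the chip now at position 16 started at position 58.

58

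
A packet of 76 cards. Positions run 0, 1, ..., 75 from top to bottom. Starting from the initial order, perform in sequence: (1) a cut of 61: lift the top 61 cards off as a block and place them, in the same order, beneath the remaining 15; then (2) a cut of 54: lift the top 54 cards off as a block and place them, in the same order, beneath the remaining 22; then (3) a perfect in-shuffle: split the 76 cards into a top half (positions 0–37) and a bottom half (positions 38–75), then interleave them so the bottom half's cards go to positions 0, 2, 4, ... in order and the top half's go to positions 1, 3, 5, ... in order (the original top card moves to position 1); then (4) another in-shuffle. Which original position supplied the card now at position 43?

49

Undo the operations in reverse order, starting from position 43:
  undo op 4 (in-shuffle, from top half): 43 ← 21
  undo op 3 (in-shuffle, from top half): 21 ← 10
  undo op 2 (cut 54): 10 ← 64
  undo op 1 (cut 61): 64 ← 49
So the card at position 43 came from original position 49.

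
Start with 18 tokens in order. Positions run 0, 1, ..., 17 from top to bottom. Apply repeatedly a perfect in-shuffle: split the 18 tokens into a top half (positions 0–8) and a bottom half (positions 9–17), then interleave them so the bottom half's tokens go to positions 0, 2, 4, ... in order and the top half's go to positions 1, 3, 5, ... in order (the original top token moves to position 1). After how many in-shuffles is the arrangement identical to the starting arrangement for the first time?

The in-shuffle permutes the 18 positions with cycle lengths [18].
Every token is home exactly when every cycle has completed a whole number of laps, i.e. after lcm(18) = 18 in-shuffles.

18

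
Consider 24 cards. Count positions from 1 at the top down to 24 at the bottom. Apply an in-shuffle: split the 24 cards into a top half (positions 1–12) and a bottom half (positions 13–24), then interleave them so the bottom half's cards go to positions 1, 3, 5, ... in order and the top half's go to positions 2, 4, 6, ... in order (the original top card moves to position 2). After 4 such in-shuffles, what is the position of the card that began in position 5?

5

Track the card's position through each in-shuffle:
5 → 10 → 20 → 15 → 5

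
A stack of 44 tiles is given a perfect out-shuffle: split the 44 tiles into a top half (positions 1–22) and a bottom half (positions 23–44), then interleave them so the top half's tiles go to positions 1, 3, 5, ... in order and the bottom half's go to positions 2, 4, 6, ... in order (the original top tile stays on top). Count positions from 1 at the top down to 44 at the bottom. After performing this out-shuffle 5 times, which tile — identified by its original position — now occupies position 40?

Work backwards from position 40, undoing one out-shuffle at a time:
40 ← 42 ← 43 ← 22 ← 33 ← 17
So the tile now at position 40 started at position 17.

17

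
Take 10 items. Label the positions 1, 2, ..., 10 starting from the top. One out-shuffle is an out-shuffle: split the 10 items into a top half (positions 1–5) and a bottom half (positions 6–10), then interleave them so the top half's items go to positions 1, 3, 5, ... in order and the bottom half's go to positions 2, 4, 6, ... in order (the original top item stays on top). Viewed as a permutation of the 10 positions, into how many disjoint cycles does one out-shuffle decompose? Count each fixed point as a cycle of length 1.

Trace each unvisited position around until it returns:
(1) (2 3 5 9 8 6) (4 7) (10)
4 cycles in total.

4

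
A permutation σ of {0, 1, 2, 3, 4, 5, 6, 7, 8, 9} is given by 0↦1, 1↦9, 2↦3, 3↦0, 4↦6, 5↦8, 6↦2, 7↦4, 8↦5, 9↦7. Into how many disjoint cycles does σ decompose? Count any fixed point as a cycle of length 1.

2

Cycle decomposition: (0 1 9 7 4 6 2 3) (5 8).
2 cycles.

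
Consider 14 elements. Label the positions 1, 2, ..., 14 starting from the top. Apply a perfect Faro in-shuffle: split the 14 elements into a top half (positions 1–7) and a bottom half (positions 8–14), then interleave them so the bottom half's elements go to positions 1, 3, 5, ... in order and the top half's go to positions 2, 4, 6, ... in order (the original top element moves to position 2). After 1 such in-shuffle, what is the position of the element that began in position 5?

Track the element's position through each in-shuffle:
5 → 10

10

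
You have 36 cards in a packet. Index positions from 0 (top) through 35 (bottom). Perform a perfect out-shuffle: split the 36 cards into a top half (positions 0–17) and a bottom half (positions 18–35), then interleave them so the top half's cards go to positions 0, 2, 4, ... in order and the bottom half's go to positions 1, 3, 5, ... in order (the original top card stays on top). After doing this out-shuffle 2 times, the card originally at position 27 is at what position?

Track the card's position through each out-shuffle:
27 → 19 → 3

3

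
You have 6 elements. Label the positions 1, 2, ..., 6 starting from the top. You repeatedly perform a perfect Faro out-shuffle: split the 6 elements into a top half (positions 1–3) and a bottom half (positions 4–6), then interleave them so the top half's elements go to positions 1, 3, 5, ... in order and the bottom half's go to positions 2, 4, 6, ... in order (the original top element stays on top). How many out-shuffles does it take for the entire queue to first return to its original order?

4

The out-shuffle permutes the 6 positions with cycle lengths [1, 1, 4].
Every element is home exactly when every cycle has completed a whole number of laps, i.e. after lcm(1, 4) = 4 out-shuffles.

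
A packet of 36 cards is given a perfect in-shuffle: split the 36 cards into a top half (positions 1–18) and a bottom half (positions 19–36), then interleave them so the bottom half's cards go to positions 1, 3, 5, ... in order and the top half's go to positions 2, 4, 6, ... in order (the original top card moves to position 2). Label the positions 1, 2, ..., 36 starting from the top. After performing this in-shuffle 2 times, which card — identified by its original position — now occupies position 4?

Work backwards from position 4, undoing one in-shuffle at a time:
4 ← 2 ← 1
So the card now at position 4 started at position 1.

1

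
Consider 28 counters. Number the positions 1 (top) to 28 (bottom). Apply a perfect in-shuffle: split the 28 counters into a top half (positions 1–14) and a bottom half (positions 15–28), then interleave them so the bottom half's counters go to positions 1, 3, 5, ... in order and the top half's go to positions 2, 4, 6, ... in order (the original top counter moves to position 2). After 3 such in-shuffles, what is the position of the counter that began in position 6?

19

Track the counter's position through each in-shuffle:
6 → 12 → 24 → 19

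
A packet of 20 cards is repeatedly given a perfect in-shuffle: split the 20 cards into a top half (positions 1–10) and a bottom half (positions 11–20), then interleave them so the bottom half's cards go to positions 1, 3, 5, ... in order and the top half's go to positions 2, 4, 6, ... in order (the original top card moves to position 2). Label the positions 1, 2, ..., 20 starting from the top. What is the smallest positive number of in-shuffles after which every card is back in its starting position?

6

The in-shuffle permutes the 20 positions with cycle lengths [2, 3, 3, 6, 6].
Every card is home exactly when every cycle has completed a whole number of laps, i.e. after lcm(2, 3, 6) = 6 in-shuffles.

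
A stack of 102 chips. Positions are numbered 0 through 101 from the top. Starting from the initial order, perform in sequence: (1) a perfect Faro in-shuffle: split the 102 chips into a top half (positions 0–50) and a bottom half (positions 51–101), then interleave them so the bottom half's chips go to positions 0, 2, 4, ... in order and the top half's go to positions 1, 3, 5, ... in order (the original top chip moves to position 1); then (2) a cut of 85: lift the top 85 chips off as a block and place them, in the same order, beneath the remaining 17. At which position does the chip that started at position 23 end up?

64

Track the chip from position 23 forward through each operation:
  after op 1 (in-shuffle): 23 → 47
  after op 2 (cut 85): 47 → 64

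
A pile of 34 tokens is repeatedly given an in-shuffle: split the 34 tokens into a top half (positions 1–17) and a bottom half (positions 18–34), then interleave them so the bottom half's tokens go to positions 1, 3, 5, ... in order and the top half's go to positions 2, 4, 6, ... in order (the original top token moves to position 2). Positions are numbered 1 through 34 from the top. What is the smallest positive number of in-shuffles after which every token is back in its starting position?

12

The in-shuffle permutes the 34 positions with cycle lengths [3, 3, 4, 12, 12].
Every token is home exactly when every cycle has completed a whole number of laps, i.e. after lcm(3, 4, 12) = 12 in-shuffles.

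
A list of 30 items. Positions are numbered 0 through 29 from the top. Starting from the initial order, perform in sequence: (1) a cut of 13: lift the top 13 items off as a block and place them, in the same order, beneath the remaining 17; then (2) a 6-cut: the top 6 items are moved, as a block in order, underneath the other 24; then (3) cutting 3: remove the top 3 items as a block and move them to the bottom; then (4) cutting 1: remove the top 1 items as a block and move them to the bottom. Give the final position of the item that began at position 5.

Track the item from position 5 forward through each operation:
  after op 1 (cut 13): 5 → 22
  after op 2 (cut 6): 22 → 16
  after op 3 (cut 3): 16 → 13
  after op 4 (cut 1): 13 → 12

12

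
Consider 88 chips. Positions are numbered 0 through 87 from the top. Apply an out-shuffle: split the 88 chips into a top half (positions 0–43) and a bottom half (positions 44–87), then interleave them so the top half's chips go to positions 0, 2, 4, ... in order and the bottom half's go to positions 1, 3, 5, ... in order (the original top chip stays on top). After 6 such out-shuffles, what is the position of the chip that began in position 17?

Track the chip's position through each out-shuffle:
17 → 34 → 68 → 49 → 11 → 22 → 44

44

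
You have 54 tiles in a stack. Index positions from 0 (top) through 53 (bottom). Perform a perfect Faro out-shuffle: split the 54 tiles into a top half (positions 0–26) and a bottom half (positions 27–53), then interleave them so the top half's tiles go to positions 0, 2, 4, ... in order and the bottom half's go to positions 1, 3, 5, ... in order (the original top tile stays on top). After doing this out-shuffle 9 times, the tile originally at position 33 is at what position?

42

Track the tile's position through each out-shuffle:
33 → 13 → 26 → 52 → 51 → 49 → 45 → 37 → 21 → 42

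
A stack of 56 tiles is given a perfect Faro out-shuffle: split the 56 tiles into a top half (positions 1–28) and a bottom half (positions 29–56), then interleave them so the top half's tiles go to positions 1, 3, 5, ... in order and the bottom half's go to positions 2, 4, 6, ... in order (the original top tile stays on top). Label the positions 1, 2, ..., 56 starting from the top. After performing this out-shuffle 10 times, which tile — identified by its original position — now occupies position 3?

14

Work backwards from position 3, undoing one out-shuffle at a time:
3 ← 2 ← 29 ← 15 ← 8 ← 32 ← 44 ← 50 ← 53 ← 27 ← 14
So the tile now at position 3 started at position 14.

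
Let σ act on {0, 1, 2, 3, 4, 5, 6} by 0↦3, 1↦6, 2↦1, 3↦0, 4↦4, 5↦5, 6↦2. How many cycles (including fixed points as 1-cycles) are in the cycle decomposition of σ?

4

Cycle decomposition: (0 3) (1 6 2) (4) (5).
4 cycles.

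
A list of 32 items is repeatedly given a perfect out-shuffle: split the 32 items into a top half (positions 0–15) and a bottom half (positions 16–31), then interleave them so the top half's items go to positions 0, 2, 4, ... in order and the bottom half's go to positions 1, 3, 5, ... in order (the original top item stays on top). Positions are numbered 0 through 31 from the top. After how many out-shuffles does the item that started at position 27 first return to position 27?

Follow position 27 under repeated out-shuffles:
27 → 23 → 15 → 30 → 29 → 27
It first returns after 5 out-shuffles.

5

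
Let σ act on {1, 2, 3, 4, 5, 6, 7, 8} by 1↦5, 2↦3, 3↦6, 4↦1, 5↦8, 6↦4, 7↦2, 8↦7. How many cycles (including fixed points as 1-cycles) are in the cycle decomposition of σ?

1

Cycle decomposition: (1 5 8 7 2 3 6 4).
1 cycle.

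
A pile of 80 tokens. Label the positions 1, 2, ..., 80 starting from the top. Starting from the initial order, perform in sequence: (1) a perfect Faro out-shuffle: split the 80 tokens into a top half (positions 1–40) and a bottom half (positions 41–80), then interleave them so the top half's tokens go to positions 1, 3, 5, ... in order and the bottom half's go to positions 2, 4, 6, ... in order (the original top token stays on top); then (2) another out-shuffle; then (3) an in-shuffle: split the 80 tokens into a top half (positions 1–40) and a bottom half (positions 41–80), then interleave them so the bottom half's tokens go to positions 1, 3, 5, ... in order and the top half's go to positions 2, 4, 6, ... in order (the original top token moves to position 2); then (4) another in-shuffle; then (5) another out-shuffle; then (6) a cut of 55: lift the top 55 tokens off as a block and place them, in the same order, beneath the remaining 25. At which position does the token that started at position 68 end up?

Track the token from position 68 forward through each operation:
  after op 1 (out-shuffle): 68 → 56
  after op 2 (out-shuffle): 56 → 32
  after op 3 (in-shuffle): 32 → 64
  after op 4 (in-shuffle): 64 → 47
  after op 5 (out-shuffle): 47 → 14
  after op 6 (cut 55): 14 → 39

39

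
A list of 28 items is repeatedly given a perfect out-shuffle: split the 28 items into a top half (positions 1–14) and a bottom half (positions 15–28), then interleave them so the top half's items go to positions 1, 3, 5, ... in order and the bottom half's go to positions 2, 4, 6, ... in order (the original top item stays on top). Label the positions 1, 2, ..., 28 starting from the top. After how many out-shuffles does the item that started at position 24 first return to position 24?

Follow position 24 under repeated out-shuffles:
24 → 20 → 12 → 23 → 18 → 8 → 15 → 2 → 3 → 5 → 9 → 17 → 6 → 11 → 21 → 14 → 27 → 26 → 24
It first returns after 18 out-shuffles.

18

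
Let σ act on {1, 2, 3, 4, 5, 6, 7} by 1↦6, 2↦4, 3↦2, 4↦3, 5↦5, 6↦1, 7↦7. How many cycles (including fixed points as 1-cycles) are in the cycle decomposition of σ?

Cycle decomposition: (1 6) (2 4 3) (5) (7).
4 cycles.

4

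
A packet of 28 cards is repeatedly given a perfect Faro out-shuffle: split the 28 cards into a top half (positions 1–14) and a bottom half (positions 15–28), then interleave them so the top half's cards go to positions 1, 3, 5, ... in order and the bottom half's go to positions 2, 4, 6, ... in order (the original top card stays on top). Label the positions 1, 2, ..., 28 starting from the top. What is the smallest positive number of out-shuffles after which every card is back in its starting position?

18

The out-shuffle permutes the 28 positions with cycle lengths [1, 1, 2, 6, 18].
Every card is home exactly when every cycle has completed a whole number of laps, i.e. after lcm(1, 2, 6, 18) = 18 out-shuffles.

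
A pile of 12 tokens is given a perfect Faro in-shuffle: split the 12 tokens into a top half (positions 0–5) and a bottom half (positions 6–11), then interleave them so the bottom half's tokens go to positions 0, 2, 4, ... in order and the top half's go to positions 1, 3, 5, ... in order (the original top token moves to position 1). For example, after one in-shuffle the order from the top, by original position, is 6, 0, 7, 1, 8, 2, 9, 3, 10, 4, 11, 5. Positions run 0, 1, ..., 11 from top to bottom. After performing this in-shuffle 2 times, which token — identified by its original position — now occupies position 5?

Work backwards from position 5, undoing one in-shuffle at a time:
5 ← 2 ← 7
So the token now at position 5 started at position 7.

7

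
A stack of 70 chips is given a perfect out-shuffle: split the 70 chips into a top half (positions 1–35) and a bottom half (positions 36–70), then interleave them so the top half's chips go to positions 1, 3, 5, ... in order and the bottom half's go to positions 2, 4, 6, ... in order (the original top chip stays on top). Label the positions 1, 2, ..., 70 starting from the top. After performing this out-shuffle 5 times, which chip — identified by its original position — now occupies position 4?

Work backwards from position 4, undoing one out-shuffle at a time:
4 ← 37 ← 19 ← 10 ← 40 ← 55
So the chip now at position 4 started at position 55.

55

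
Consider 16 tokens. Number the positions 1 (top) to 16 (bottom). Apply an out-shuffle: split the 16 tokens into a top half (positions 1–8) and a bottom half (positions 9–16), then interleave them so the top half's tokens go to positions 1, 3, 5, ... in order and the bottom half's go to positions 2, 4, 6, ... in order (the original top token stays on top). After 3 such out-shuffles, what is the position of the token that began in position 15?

Track the token's position through each out-shuffle:
15 → 14 → 12 → 8

8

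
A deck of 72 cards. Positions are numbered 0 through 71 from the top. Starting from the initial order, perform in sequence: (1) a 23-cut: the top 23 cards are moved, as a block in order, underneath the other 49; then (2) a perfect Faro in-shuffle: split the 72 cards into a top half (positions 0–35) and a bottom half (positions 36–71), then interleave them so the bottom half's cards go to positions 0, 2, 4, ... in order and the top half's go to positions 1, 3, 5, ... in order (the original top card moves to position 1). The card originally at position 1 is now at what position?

Track the card from position 1 forward through each operation:
  after op 1 (cut 23): 1 → 50
  after op 2 (in-shuffle): 50 → 28

28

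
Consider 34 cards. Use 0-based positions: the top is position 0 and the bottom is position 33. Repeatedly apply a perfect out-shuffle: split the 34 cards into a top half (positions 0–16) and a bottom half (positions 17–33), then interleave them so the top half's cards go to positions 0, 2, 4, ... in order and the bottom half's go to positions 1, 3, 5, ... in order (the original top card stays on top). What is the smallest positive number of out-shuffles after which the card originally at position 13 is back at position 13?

Follow position 13 under repeated out-shuffles:
13 → 26 → 19 → 5 → 10 → 20 → 7 → 14 → 28 → 23 → 13
It first returns after 10 out-shuffles.

10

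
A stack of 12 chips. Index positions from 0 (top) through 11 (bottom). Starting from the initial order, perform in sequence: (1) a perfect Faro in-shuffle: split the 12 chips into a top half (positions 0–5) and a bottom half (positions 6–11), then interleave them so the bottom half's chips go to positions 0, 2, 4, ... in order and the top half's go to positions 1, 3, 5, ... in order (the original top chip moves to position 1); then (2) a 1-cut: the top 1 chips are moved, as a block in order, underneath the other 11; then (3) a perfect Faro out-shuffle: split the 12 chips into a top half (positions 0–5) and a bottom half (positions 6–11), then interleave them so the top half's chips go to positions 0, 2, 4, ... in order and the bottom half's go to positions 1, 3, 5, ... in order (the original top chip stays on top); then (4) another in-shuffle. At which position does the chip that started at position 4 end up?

11

Track the chip from position 4 forward through each operation:
  after op 1 (in-shuffle): 4 → 9
  after op 2 (cut 1): 9 → 8
  after op 3 (out-shuffle): 8 → 5
  after op 4 (in-shuffle): 5 → 11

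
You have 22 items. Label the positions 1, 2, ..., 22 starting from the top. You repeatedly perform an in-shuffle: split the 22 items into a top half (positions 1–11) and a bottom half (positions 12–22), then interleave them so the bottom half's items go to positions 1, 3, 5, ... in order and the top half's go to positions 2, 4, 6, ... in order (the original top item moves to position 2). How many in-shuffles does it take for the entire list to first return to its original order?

11

The in-shuffle permutes the 22 positions with cycle lengths [11, 11].
Every item is home exactly when every cycle has completed a whole number of laps, i.e. after lcm(11) = 11 in-shuffles.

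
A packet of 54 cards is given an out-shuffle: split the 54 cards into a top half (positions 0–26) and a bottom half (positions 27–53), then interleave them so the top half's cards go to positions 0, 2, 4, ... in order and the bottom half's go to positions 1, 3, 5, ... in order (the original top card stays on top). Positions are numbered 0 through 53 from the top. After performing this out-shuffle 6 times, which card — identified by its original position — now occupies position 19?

Work backwards from position 19, undoing one out-shuffle at a time:
19 ← 36 ← 18 ← 9 ← 31 ← 42 ← 21
So the card now at position 19 started at position 21.

21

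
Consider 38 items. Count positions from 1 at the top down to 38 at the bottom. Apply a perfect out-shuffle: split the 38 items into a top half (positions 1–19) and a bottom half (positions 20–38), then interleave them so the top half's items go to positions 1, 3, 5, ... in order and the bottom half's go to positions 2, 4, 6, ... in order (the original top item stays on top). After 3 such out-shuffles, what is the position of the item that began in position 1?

Position 1 is a fixed point of every out-shuffle, so the item never moves.

1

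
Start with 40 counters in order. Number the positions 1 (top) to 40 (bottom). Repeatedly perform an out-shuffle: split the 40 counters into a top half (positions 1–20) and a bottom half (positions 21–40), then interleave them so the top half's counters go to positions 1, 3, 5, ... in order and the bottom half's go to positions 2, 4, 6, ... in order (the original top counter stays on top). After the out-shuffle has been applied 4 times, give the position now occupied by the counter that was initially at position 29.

Track the counter's position through each out-shuffle:
29 → 18 → 35 → 30 → 20

20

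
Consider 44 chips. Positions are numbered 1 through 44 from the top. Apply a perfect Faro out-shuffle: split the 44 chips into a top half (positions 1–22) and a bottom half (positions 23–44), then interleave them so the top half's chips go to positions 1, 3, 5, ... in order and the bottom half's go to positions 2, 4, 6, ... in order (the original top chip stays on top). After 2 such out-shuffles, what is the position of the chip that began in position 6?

Track the chip's position through each out-shuffle:
6 → 11 → 21

21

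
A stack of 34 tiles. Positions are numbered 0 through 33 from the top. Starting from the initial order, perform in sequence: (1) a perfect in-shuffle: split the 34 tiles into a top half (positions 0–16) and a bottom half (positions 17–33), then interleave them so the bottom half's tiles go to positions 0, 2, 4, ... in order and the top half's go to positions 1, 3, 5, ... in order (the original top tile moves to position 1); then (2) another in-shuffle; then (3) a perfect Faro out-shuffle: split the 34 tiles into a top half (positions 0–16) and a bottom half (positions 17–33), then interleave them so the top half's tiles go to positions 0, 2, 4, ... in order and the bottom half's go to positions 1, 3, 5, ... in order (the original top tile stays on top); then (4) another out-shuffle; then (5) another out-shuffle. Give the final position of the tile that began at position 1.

Track the tile from position 1 forward through each operation:
  after op 1 (in-shuffle): 1 → 3
  after op 2 (in-shuffle): 3 → 7
  after op 3 (out-shuffle): 7 → 14
  after op 4 (out-shuffle): 14 → 28
  after op 5 (out-shuffle): 28 → 23

23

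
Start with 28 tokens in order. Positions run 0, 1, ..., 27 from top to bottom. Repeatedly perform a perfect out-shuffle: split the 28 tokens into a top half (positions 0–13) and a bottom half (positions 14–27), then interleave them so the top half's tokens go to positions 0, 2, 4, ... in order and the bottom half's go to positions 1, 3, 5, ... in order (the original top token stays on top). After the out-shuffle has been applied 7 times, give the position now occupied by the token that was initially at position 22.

8

Track the token's position through each out-shuffle:
22 → 17 → 7 → 14 → 1 → 2 → 4 → 8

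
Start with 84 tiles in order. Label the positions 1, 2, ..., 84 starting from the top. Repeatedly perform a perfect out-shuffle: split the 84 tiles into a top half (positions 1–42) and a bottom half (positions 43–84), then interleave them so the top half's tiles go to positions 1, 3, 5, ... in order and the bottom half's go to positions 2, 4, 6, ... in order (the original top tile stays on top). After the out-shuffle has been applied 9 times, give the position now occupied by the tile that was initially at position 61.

Track the tile's position through each out-shuffle:
61 → 38 → 75 → 66 → 48 → 12 → 23 → 45 → 6 → 11

11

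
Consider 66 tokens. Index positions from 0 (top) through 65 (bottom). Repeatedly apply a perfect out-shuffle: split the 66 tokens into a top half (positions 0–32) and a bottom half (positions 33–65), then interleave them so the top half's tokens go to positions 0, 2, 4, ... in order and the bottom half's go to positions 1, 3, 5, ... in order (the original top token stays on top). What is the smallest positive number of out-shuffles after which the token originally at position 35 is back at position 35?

Follow position 35 under repeated out-shuffles:
35 → 5 → 10 → 20 → 40 → 15 → 30 → 60 → 55 → 45 → 25 → 50 → 35
It first returns after 12 out-shuffles.

12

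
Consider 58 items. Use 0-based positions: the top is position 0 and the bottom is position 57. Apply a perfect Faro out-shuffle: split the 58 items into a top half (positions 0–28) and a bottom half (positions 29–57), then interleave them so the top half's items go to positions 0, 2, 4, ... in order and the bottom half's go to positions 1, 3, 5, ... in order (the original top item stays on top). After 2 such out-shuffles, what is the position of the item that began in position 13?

52

Track the item's position through each out-shuffle:
13 → 26 → 52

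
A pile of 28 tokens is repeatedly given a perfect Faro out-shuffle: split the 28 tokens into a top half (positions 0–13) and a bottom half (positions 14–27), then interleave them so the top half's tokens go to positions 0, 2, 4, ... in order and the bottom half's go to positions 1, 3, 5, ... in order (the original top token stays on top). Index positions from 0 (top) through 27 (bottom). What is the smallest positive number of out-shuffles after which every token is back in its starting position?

18

The out-shuffle permutes the 28 positions with cycle lengths [1, 1, 2, 6, 18].
Every token is home exactly when every cycle has completed a whole number of laps, i.e. after lcm(1, 2, 6, 18) = 18 out-shuffles.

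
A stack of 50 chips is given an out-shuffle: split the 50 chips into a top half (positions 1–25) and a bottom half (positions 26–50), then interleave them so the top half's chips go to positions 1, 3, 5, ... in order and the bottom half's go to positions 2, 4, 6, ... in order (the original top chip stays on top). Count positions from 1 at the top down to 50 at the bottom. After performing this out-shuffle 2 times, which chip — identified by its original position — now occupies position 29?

Work backwards from position 29, undoing one out-shuffle at a time:
29 ← 15 ← 8
So the chip now at position 29 started at position 8.

8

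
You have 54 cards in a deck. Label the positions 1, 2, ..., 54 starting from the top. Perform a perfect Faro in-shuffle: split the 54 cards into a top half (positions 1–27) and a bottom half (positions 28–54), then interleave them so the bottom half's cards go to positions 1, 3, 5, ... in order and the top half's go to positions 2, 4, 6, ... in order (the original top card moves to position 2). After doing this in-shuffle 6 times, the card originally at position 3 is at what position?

27

Track the card's position through each in-shuffle:
3 → 6 → 12 → 24 → 48 → 41 → 27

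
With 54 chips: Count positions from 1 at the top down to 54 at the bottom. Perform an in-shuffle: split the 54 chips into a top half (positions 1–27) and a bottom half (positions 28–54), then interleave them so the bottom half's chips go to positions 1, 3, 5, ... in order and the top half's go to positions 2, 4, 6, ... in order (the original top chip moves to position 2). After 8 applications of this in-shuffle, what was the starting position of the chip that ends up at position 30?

10

Work backwards from position 30, undoing one in-shuffle at a time:
30 ← 15 ← 35 ← 45 ← 50 ← 25 ← 40 ← 20 ← 10
So the chip now at position 30 started at position 10.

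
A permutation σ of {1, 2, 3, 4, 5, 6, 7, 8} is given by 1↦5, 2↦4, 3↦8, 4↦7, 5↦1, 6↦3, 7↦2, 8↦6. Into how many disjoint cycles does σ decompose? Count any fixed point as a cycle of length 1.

Cycle decomposition: (1 5) (2 4 7) (3 8 6).
3 cycles.

3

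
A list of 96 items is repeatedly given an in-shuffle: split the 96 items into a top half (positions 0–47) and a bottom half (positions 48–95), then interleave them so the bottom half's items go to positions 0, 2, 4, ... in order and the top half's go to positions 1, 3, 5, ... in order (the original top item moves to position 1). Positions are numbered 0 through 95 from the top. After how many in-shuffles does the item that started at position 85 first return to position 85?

Follow position 85 under repeated in-shuffles:
85 → 74 → 52 → 8 → 17 → 35 → 71 → 46 → ... → 85 (length 48)
It first returns after 48 in-shuffles.

48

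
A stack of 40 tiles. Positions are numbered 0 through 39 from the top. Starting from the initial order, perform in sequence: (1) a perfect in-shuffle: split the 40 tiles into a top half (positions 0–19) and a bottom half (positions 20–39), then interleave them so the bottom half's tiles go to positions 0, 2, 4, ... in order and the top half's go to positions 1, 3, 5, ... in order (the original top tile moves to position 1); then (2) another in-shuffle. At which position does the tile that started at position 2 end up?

Track the tile from position 2 forward through each operation:
  after op 1 (in-shuffle): 2 → 5
  after op 2 (in-shuffle): 5 → 11

11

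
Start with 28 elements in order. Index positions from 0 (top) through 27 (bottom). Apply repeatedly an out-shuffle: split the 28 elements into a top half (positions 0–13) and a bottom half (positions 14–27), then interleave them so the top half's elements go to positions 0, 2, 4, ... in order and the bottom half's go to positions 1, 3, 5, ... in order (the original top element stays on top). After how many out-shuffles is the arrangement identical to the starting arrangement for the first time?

18

The out-shuffle permutes the 28 positions with cycle lengths [1, 1, 2, 6, 18].
Every element is home exactly when every cycle has completed a whole number of laps, i.e. after lcm(1, 2, 6, 18) = 18 out-shuffles.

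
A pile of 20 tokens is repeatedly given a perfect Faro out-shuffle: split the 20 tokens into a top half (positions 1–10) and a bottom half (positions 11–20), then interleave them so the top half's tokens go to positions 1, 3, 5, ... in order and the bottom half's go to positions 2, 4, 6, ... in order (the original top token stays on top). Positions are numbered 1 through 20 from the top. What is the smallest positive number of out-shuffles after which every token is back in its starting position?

18

The out-shuffle permutes the 20 positions with cycle lengths [1, 1, 18].
Every token is home exactly when every cycle has completed a whole number of laps, i.e. after lcm(1, 18) = 18 out-shuffles.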